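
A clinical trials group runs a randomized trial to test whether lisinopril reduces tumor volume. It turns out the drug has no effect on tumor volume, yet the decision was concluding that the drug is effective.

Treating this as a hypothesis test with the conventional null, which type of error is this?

Type I error

The null hypothesis here is that the drug has no effect on tumor volume.
'Concluding that the drug is effective' corresponds to rejecting H₀.
H₀ was rejected but H₀ is true — a Type I error (false positive).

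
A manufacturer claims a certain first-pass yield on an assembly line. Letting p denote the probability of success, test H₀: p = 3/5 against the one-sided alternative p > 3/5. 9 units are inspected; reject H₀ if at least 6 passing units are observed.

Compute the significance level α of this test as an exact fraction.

942597/1953125

α = P(reject H₀ | H₀ true) = P(Y ≥ 6 | p = 3/5), with Y ~ Binomial(9, 3/5).
P(Y ≥ 6) = Σ_{j=6}^{9} C(9,j)·(3/5)^j·(2/5)^{9-j} = 942597/1953125.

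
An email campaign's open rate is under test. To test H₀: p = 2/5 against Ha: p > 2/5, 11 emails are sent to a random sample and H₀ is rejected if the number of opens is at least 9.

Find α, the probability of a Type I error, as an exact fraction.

α = P(reject H₀ | H₀ true) = P(S ≥ 9 | p = 2/5), with S ~ Binomial(11, 2/5).
Summing C(11,j)(2/5)^j(3/5)^{11−j} for j = 9,…,11 gives 57856/9765625.

57856/9765625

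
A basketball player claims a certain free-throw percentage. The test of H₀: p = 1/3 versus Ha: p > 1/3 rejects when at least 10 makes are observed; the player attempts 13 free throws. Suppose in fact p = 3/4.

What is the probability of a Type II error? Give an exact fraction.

3487541/8388608

A Type II error is failing to reject when Ha holds: with p = 3/4, β = P(S ≤ 9).
Adding the binomial probabilities P(S=0)+…+P(S=9) at p = 3/4 gives 3487541/8388608.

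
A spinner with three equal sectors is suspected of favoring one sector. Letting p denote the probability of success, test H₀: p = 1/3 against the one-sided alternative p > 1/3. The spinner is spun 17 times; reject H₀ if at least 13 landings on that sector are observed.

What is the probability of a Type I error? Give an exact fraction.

44099/129140163

The Type I error probability is α = P(Y ≥ 13) computed under H₀, where Y ~ Binomial(17, 1/3).
Summing C(17,j)(1/3)^j(2/3)^{17−j} for j = 13,…,17 gives 44099/129140163.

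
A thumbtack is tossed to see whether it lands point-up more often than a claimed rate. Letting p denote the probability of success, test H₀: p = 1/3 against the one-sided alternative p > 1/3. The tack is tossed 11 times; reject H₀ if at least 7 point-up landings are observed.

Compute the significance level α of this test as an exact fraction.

Under H₀, S ~ Binomial(11, 1/3), and α = P(S ≥ 7).
P(S ≥ 7) = Σ_{j=7}^{11} C(11,j)·(1/3)^j·(2/3)^{11-j} = 2281/59049.

2281/59049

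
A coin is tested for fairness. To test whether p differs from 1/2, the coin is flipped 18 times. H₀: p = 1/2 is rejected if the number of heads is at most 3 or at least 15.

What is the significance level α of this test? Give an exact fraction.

247/32768

α = P(K ≤ 3 or K ≥ 15 | p = 1/2), K ~ Binomial(18, 1/2).
Each tail has probability (1 + 18 + 153 + 816)/262144; doubling gives α = 1976/262144 = 247/32768.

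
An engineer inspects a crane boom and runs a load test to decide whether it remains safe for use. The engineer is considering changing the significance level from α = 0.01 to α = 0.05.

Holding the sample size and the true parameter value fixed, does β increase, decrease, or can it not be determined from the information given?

A larger α widens the rejection region, so when the alternative is true more outcomes lead to rejection — failing to reject becomes less likely.

It decreases.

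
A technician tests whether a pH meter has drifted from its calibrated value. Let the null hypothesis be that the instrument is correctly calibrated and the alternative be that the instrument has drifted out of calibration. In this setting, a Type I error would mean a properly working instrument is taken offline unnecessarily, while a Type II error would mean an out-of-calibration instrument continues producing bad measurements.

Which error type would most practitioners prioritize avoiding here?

The Type II consequence (an out-of-calibration instrument continues producing bad measurements) is more severe than the Type I consequence (a properly working instrument is taken offline unnecessarily).

Type II error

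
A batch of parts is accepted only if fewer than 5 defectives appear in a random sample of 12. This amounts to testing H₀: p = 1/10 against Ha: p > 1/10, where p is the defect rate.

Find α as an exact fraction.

The significance level is the probability, assuming p = 1/10, of seeing 5 or more defectives in 12 draws.
Via the complement, α = 1 − Σ_{j=0}^{4} C(12,j)(1/10)^j(9/10)^{12-j} = 432934327/100000000000.

432934327/100000000000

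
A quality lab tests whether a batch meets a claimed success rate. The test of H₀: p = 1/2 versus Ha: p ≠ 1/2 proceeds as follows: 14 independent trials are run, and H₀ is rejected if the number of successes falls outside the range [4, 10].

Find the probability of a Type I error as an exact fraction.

235/4096

The significance level is the null-hypothesis probability of the rejection region {≤3} ∪ {≥11}.
Each tail has probability (1 + 14 + 91 + 364)/16384; doubling gives α = 940/16384 = 235/4096.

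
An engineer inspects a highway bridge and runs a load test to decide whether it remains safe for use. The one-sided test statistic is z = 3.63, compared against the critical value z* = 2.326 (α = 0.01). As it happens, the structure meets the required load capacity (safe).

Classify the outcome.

Type I error

The conventional null hypothesis is that the structure meets the required load capacity (safe).
Since z = 3.63 > z* = 2.326, H₀ is rejected.
H₀ is true (actually the structure meets the required load capacity (safe)).
Rejecting a true H₀ is a Type I error.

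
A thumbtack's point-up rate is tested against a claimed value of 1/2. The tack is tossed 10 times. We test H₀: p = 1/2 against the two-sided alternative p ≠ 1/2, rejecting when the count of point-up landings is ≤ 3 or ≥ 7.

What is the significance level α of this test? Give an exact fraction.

11/32

Under H₀, K ~ Binomial(10, 1/2); α is the probability of landing in either tail, P(K ≤ 3) + P(K ≥ 7).
By symmetry, α = 2·P(K ≤ 3) = 2·(1 + 10 + 45 + 120)/1024 = 352/1024 = 11/32.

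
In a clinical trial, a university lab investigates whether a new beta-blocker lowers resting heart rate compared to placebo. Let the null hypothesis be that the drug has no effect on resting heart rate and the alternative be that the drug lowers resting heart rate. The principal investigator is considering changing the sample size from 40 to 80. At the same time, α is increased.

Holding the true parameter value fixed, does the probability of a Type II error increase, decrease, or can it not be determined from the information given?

It decreases.

Increasing n separates the H₀ and Ha sampling distributions, so under Ha fewer outcomes land in the acceptance region. A larger α widens the rejection region, so when the alternative is true more outcomes lead to rejection — failing to reject becomes less likely. Both changes push β in the same direction.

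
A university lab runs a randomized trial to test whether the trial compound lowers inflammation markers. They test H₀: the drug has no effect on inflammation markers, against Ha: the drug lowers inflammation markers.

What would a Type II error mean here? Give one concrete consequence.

A Type II error would mean concluding that the drug has no effect on inflammation markers (or at least failing to establish that the drug lowers inflammation markers) when in fact the drug lowers inflammation markers. Consequence: patients are denied access to a medication that would have helped them.

A Type II error is failing to reject H₀ when H₀ is false.
Here that means concluding there is insufficient evidence that the drug works when actually the drug lowers inflammation markers.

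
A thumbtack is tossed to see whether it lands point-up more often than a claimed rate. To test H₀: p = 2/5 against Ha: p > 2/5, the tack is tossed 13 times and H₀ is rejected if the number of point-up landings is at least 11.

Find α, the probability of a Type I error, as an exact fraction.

The Type I error probability is α = P(Y ≥ 11) computed under H₀, where Y ~ Binomial(13, 2/5).
P(Y ≥ 11) = Σ_{j=11}^{13} C(13,j)·(2/5)^j·(3/5)^{13-j} = 1605632/1220703125.

1605632/1220703125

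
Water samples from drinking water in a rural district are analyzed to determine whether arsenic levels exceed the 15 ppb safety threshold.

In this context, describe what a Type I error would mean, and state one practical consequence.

With the conventional null hypothesis that the arsenic concentration is at or below 15 ppb (safe):
A Type I error is rejecting H₀ when H₀ is true.
Here that means declaring the site contaminated and ordering remediation when actually the arsenic concentration is at or below 15 ppb (safe).

A Type I error would mean concluding that the arsenic concentration exceeds 15 ppb when in fact the arsenic concentration is at or below 15 ppb (safe). Consequence: a clean site is subjected to costly and unnecessary remediation.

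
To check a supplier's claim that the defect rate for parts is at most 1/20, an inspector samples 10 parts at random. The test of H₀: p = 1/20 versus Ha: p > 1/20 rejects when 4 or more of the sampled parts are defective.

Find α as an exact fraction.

α = P(reject H₀ | H₀ true) = P(Y ≥ 4 | p = 1/20), Y ~ Binomial(10, 1/20).
Computing the lower-tail complement: 1 − 2557367045279/2560000000000 = 2632954721/2560000000000.

2632954721/2560000000000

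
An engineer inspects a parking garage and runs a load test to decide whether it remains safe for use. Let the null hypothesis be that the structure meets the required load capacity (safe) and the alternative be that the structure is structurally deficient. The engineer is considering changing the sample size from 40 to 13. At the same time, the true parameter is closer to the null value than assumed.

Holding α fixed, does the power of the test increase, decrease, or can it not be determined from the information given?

With less data the test statistic is noisier; under Ha, more outcomes land inside the acceptance region. When the true parameter is near the null value, the test has a harder time distinguishing Ha from H₀. Both changes push β in the same direction.
Since power = 1 − β and β increases, power decreases.

It decreases.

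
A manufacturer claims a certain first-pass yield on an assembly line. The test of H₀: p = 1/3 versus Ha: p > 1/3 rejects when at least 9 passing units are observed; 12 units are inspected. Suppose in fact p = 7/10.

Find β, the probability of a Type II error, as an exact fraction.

β = P(fail to reject H₀ | Ha true) = P(S ≤ 8 | p = 7/10), S ~ Binomial(12, 7/10).
Equivalently, β = 1 − P(S ≥ 9) = 101496845313/200000000000.

101496845313/200000000000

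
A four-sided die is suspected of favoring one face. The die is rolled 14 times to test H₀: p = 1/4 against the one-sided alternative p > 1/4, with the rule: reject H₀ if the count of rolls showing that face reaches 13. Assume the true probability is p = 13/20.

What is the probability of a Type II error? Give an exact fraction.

A Type II error is failing to reject when Ha holds: with p = 13/20, β = P(S ≤ 12).
Summing C(14,j)·(13/20)^j·(7/20)^{14-j} for j = 0..12 gives 1604780863168259917/1638400000000000000.

1604780863168259917/1638400000000000000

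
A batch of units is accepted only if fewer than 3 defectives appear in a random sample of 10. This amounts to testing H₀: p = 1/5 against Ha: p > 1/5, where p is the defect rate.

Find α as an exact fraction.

3146489/9765625

The significance level is the probability, assuming p = 1/5, of seeing 3 or more defectives in 10 draws.
Via the complement, α = 1 − Σ_{j=0}^{2} C(10,j)(1/5)^j(4/5)^{10-j} = 3146489/9765625.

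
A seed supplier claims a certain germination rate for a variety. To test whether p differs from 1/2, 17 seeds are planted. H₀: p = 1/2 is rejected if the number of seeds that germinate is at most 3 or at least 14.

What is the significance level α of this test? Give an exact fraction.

417/32768

Under H₀, Y ~ Binomial(17, 1/2); α is the probability of landing in either tail, P(Y ≤ 3) + P(Y ≥ 14).
Each tail has probability (1 + 17 + 136 + 680)/131072; doubling gives α = 1668/131072 = 417/32768.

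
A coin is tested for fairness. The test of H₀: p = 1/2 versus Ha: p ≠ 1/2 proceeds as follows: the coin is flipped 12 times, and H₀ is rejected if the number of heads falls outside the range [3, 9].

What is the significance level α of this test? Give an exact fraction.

Under H₀, Y ~ Binomial(12, 1/2); α is the probability of landing in either tail, P(Y ≤ 2) + P(Y ≥ 10).
By symmetry, α = 2·P(Y ≤ 2) = 2·(1 + 12 + 66)/4096 = 158/4096 = 79/2048.

79/2048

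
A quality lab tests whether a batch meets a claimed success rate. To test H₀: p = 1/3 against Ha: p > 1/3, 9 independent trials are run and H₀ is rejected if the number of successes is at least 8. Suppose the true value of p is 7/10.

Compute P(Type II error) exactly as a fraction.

401998383/500000000

Under the alternative p = 7/10, X ~ Binomial(9, 7/10); β is the probability the test does not reject, P(X < 8).
Summing C(9,j)·(7/10)^j·(3/10)^{9-j} for j = 0..7 gives 401998383/500000000.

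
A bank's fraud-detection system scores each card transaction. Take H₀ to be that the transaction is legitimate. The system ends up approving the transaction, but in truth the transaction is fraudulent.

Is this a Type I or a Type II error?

'Approving the transaction' corresponds to failing to reject H₀.
H₀ was not rejected but H₀ is false — a Type II error (false negative).

Type II error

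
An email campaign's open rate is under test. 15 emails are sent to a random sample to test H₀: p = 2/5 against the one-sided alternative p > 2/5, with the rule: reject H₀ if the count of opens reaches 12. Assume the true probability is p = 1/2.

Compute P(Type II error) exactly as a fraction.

503/512

Under the alternative p = 1/2, S ~ Binomial(15, 1/2); β is the probability the test does not reject, P(S < 12).
Adding the binomial probabilities P(S=0)+…+P(S=11) at p = 1/2 gives 503/512.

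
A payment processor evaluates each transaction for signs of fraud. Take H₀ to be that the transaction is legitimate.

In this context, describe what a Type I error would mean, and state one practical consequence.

A Type I error is rejecting H₀ when H₀ is true.
Here that means blocking the transaction and freezing the card when actually the transaction is legitimate.

A Type I error would mean concluding that the transaction is fraudulent when in fact the transaction is legitimate. Consequence: a legitimate purchase is declined and the customer's card is frozen.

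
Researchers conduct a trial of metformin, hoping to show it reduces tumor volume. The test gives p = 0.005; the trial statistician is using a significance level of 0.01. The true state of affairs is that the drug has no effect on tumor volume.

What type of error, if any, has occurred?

The conventional null hypothesis is that the drug has no effect on tumor volume.
Since p = 0.005 < α = 0.01, H₀ is rejected.
H₀ is true (actually the drug has no effect on tumor volume).
Rejecting a true H₀ is a Type I error.

Type I error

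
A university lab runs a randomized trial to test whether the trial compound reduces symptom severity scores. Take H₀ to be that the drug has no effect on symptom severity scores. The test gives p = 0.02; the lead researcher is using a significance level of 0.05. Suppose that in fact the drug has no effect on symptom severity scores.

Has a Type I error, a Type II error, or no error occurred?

Since p = 0.02 < α = 0.05, H₀ is rejected.
H₀ is true (actually the drug has no effect on symptom severity scores).
Rejecting a true H₀ is a Type I error.

Type I error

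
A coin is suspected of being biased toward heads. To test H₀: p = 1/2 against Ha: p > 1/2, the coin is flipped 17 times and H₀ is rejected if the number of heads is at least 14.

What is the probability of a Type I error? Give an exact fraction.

The Type I error probability is α = P(K ≥ 14) computed under H₀, where K ~ Binomial(17, 1/2).
That's C(17,14) + C(17,15) + C(17,16) + C(17,17) over 2^17, i.e. (680 + 136 + 17 + 1)/131072 = 834/131072 = 417/65536.

417/65536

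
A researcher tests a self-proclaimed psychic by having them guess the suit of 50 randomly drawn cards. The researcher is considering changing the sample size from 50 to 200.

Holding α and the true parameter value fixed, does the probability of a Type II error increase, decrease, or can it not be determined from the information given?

More data shrinks sampling variability; the test statistic under Ha concentrates further from the null value, making rejection more likely.

It decreases.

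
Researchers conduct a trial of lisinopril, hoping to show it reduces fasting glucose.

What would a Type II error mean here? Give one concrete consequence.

A Type II error would mean concluding that the drug has no effect on fasting glucose (or at least failing to establish that the drug reduces fasting glucose) when in fact the drug reduces fasting glucose. Consequence: an effective treatment is shelved and never reaches patients who would benefit.

With the conventional null hypothesis that the drug has no effect on fasting glucose:
A Type II error is failing to reject H₀ when H₀ is false.
Here that means concluding there is insufficient evidence that the drug works when actually the drug reduces fasting glucose.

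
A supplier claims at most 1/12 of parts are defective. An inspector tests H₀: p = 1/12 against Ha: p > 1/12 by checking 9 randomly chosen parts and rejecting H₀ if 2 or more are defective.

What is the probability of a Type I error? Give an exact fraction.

218150683/1289945088

α = P(reject H₀ | H₀ true) = P(K ≥ 2 | p = 1/12), K ~ Binomial(9, 1/12).
Via the complement, α = 1 − Σ_{j=0}^{1} C(9,j)(1/12)^j(11/12)^{9-j} = 218150683/1289945088.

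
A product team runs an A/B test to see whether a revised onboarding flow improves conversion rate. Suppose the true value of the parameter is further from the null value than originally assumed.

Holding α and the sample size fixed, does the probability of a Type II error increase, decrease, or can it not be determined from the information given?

It decreases.

A bigger departure from H₀ is easier for the test to detect, so it fails to reject less often.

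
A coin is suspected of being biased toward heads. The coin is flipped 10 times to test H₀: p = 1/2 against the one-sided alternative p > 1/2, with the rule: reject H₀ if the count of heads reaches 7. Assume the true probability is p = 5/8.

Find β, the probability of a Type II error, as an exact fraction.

Under the alternative p = 5/8, Y ~ Binomial(10, 5/8); β is the probability the test does not reject, P(Y < 7).
Equivalently, β = 1 − P(Y ≥ 7) = 148513581/268435456.

148513581/268435456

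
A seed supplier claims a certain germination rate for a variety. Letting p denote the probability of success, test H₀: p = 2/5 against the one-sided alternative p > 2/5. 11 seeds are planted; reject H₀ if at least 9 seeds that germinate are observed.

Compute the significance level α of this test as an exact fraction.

57856/9765625

Under H₀, S ~ Binomial(11, 2/5), and α = P(S ≥ 9).
Summing C(11,j)(2/5)^j(3/5)^{11−j} for j = 9,…,11 gives 57856/9765625.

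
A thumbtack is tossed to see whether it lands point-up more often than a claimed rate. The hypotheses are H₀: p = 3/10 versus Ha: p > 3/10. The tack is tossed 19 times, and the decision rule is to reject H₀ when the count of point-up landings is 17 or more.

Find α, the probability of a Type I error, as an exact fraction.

The Type I error probability is α = P(K ≥ 17) computed under H₀, where K ~ Binomial(19, 3/10).
Summing C(19,j)(3/10)^j(7/10)^{19−j} for j = 17,…,19 gives 1134754612281/10000000000000000000.

1134754612281/10000000000000000000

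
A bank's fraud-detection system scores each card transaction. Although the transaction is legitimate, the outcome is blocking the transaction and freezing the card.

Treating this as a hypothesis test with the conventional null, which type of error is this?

The null hypothesis here is that the transaction is legitimate.
'Blocking the transaction and freezing the card' corresponds to rejecting H₀.
H₀ was rejected but H₀ is true — a Type I error (false positive).

Type I error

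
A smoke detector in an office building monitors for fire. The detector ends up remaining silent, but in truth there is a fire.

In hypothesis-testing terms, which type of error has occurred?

The null hypothesis here is that there is no fire.
'Remaining silent' corresponds to failing to reject H₀.
H₀ was not rejected but H₀ is false — a Type II error (false negative).

Type II error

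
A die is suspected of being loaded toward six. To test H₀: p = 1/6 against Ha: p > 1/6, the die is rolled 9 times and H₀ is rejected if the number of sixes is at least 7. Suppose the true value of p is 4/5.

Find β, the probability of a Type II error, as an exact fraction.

511333/1953125

β = P(fail to reject H₀ | Ha true) = P(X ≤ 6 | p = 4/5), X ~ Binomial(9, 4/5).
Adding the binomial probabilities P(X=0)+…+P(X=6) at p = 4/5 gives 511333/1953125.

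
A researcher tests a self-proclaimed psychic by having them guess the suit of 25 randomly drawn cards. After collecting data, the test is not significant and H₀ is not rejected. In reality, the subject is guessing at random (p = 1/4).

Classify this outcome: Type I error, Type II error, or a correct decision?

The conventional null hypothesis here is that the subject is guessing at random (p = 1/4).
The test retained a true H₀ — the decision matches the true state.

No error — this is a correct decision.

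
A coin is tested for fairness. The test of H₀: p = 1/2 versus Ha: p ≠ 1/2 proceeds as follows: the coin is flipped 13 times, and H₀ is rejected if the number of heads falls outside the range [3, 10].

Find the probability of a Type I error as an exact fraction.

The significance level is the null-hypothesis probability of the rejection region {≤2} ∪ {≥11}.
By symmetry, α = 2·P(Y ≤ 2) = 2·(1 + 13 + 78)/8192 = 184/8192 = 23/1024.

23/1024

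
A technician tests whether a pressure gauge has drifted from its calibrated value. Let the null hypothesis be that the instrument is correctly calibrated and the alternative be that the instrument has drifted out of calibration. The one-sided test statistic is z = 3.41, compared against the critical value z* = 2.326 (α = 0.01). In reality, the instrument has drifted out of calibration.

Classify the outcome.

No error (correct decision).

Since z = 3.41 > z* = 2.326, H₀ is rejected.
H₀ is false (actually the instrument has drifted out of calibration).
The decision matches the true state — no error.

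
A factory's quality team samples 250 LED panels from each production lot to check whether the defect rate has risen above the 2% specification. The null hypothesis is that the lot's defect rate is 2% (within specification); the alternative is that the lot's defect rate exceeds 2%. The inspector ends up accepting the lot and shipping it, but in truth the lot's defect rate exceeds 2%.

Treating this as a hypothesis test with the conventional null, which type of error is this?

'Accepting the lot and shipping it' corresponds to failing to reject H₀.
H₀ was not rejected but H₀ is false — a Type II error (false negative).

Type II error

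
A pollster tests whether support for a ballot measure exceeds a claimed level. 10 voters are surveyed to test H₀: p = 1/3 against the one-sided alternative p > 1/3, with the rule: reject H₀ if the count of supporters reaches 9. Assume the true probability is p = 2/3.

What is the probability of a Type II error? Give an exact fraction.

Under the alternative p = 2/3, S ~ Binomial(10, 2/3); β is the probability the test does not reject, P(S < 9).
Adding the binomial probabilities P(S=0)+…+P(S=8) at p = 2/3 gives 17635/19683.

17635/19683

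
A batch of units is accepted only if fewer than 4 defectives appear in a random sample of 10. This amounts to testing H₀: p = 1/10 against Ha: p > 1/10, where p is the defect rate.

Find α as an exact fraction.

7996999/625000000

The significance level is the probability, assuming p = 1/10, of seeing 4 or more defectives in 10 draws.
Computing the lower-tail complement: 1 − 617003001/625000000 = 7996999/625000000.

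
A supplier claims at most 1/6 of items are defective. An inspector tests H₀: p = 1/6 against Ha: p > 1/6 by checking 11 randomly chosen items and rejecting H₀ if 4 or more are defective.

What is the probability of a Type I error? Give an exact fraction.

1444669/15116544

The significance level is the probability, assuming p = 1/6, of seeing 4 or more defectives in 11 draws.
Computing the lower-tail complement: 1 − 13671875/15116544 = 1444669/15116544.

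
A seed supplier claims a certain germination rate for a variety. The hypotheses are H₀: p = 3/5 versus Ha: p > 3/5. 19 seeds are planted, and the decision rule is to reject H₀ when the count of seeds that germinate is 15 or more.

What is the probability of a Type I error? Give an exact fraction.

Under H₀, X ~ Binomial(19, 3/5), and α = P(X ≥ 15).
Adding the binomial terms for j = 15 through 19 with p = 3/5 yields 265555221849/3814697265625.

265555221849/3814697265625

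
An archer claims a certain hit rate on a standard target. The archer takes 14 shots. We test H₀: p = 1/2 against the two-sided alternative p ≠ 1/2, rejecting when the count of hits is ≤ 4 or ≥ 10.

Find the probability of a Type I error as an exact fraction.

1471/8192

α = P(Y ≤ 4 or Y ≥ 10 | p = 1/2), Y ~ Binomial(14, 1/2).
Each tail has probability (1 + 14 + 91 + 364 + 1001)/16384; doubling gives α = 2942/16384 = 1471/8192.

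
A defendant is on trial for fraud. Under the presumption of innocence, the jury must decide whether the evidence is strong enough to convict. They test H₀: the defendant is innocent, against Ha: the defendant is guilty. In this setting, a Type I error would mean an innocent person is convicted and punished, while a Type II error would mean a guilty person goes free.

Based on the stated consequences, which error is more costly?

Type I error

The Type I consequence (an innocent person is convicted and punished) is more severe than the Type II consequence (a guilty person goes free).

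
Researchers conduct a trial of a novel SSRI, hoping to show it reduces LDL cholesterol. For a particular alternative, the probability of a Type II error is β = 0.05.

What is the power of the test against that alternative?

Power = 1 − β = 1 − 0.05 = 0.95.

0.95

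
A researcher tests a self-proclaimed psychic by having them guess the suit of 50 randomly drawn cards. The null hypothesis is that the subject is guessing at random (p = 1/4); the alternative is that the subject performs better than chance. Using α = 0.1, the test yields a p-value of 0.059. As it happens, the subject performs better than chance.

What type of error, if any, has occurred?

No error — this is a correct decision.

Since p = 0.059 < α = 0.1, H₀ is rejected.
H₀ is false (actually the subject performs better than chance).
The decision matches the true state — no error.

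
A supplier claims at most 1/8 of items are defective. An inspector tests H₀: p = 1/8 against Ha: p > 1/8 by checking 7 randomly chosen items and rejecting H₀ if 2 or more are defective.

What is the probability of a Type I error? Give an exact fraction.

225033/1048576

Under H₀, Y ~ Binomial(7, 1/8); the Type I error rate is P(Y ≥ 2).
α = 1 − P(Y ≤ 1) = 1 − 823543/1048576 = 225033/1048576.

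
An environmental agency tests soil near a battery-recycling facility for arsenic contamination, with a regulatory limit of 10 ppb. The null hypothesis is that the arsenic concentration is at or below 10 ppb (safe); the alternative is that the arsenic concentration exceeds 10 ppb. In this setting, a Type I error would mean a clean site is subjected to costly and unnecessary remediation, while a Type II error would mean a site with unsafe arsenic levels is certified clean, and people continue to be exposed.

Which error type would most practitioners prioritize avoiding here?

Type II error

The Type II consequence (a site with unsafe arsenic levels is certified clean, and people continue to be exposed) is more severe than the Type I consequence (a clean site is subjected to costly and unnecessary remediation).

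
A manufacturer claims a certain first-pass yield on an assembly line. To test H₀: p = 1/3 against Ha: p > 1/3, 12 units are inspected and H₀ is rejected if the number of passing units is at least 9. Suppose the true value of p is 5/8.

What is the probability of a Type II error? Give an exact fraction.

49315179861/68719476736

Under the alternative p = 5/8, S ~ Binomial(12, 5/8); β is the probability the test does not reject, P(S < 9).
Summing C(12,j)·(5/8)^j·(3/8)^{12-j} for j = 0..8 gives 49315179861/68719476736.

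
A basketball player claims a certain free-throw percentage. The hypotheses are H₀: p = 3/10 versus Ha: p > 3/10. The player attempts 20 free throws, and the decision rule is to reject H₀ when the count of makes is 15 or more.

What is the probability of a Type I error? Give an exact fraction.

1073500548839793/25000000000000000000

α = P(reject H₀ | H₀ true) = P(X ≥ 15 | p = 3/10), with X ~ Binomial(20, 3/10).
Summing C(20,j)(3/10)^j(7/10)^{20−j} for j = 15,…,20 gives 1073500548839793/25000000000000000000.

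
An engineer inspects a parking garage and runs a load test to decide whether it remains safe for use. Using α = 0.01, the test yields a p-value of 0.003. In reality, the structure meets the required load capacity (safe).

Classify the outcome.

Type I error

The conventional null hypothesis is that the structure meets the required load capacity (safe).
Since p = 0.003 < α = 0.01, H₀ is rejected.
H₀ is true (actually the structure meets the required load capacity (safe)).
Rejecting a true H₀ is a Type I error.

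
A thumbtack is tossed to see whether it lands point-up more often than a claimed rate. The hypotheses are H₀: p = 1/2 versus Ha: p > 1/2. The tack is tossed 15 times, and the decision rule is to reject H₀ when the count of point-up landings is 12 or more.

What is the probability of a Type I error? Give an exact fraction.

9/512

The Type I error probability is α = P(S ≥ 12) computed under H₀, where S ~ Binomial(15, 1/2).
That's C(15,12) + C(15,13) + C(15,14) + C(15,15) over 2^15, i.e. (455 + 105 + 15 + 1)/32768 = 576/32768 = 9/512.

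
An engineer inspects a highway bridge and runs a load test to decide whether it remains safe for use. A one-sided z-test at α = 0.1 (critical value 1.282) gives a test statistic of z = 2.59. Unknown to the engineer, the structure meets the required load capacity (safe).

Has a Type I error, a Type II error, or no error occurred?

Type I error

The conventional null hypothesis is that the structure meets the required load capacity (safe).
Since z = 2.59 > z* = 1.282, H₀ is rejected.
H₀ is true (actually the structure meets the required load capacity (safe)).
Rejecting a true H₀ is a Type I error.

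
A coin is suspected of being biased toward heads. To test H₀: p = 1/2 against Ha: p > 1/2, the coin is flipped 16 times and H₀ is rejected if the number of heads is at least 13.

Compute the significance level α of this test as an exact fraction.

Under H₀, K ~ Binomial(16, 1/2), and α = P(K ≥ 13).
P(K ≥ 13) = [C(16,13) + C(16,14) + C(16,15) + C(16,16)] / 2^16 = (560 + 120 + 16 + 1) / 65536 = 697/65536.

697/65536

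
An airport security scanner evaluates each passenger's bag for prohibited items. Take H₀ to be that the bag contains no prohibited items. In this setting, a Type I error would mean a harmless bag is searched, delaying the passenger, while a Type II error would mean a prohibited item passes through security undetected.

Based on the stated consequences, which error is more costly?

The Type II consequence (a prohibited item passes through security undetected) is more severe than the Type I consequence (a harmless bag is searched, delaying the passenger).

Type II error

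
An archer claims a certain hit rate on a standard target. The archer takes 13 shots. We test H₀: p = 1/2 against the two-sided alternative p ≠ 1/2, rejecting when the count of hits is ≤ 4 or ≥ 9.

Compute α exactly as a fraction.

1093/4096

Under H₀, Y ~ Binomial(13, 1/2); α is the probability of landing in either tail, P(Y ≤ 4) + P(Y ≥ 9).
Each tail has probability (1 + 13 + 78 + 286 + 715)/8192; doubling gives α = 2186/8192 = 1093/4096.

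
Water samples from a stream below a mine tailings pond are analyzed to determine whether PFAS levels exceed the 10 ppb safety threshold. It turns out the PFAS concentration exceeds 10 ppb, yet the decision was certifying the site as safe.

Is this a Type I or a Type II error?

The null hypothesis here is that the PFAS concentration is at or below 10 ppb (safe).
'Certifying the site as safe' corresponds to failing to reject H₀.
H₀ was not rejected but H₀ is false — a Type II error (false negative).

Type II error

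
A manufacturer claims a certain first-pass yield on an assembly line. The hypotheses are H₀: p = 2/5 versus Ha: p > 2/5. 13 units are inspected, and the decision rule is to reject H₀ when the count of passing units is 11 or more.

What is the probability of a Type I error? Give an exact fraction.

1605632/1220703125

The Type I error probability is α = P(S ≥ 11) computed under H₀, where S ~ Binomial(13, 2/5).
Adding the binomial terms for j = 11 through 13 with p = 2/5 yields 1605632/1220703125.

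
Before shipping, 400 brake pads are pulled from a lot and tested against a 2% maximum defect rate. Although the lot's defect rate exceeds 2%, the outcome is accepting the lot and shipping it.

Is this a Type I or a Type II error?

The null hypothesis here is that the lot's defect rate is 2% (within specification).
'Accepting the lot and shipping it' corresponds to failing to reject H₀.
H₀ was not rejected but H₀ is false — a Type II error (false negative).

Type II error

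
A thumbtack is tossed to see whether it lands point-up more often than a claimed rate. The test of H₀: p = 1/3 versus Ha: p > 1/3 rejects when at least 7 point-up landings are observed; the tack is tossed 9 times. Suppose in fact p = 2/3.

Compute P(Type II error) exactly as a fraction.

Under the alternative p = 2/3, Y ~ Binomial(9, 2/3); β is the probability the test does not reject, P(Y < 7).
Adding the binomial probabilities P(Y=0)+…+P(Y=6) at p = 2/3 gives 12259/19683.

12259/19683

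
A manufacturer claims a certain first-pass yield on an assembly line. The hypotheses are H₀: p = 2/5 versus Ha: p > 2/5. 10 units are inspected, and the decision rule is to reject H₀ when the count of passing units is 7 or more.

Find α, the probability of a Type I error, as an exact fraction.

α = P(reject H₀ | H₀ true) = P(K ≥ 7 | p = 2/5), with K ~ Binomial(10, 2/5).
Summing C(10,j)(2/5)^j(3/5)^{10−j} for j = 7,…,10 gives 534784/9765625.

534784/9765625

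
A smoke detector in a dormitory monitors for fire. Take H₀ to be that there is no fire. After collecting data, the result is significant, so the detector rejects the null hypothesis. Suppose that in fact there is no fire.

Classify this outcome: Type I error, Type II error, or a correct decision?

H₀ was rejected, but H₀ is actually true.
Rejecting a true null hypothesis is a Type I error (false positive).

Type I error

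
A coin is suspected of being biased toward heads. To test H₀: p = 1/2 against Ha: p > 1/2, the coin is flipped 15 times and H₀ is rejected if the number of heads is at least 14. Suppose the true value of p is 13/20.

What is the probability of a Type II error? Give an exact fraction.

16151694793243741949/16384000000000000000

A Type II error is failing to reject when Ha holds: with p = 13/20, β = P(K ≤ 13).
Equivalently, β = 1 − P(K ≥ 14) = 16151694793243741949/16384000000000000000.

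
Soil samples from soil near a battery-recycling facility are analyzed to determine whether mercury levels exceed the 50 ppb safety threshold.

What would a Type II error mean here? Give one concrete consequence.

With the conventional null hypothesis that the mercury concentration is at or below 50 ppb (safe):
A Type II error is failing to reject H₀ when H₀ is false.
Here that means certifying the site as safe when actually the mercury concentration exceeds 50 ppb.

A Type II error would mean concluding that the mercury concentration is at or below 50 ppb (safe) (or at least failing to establish that the mercury concentration exceeds 50 ppb) when in fact the mercury concentration exceeds 50 ppb. Consequence: a site with unsafe mercury levels is certified clean, and people continue to be exposed.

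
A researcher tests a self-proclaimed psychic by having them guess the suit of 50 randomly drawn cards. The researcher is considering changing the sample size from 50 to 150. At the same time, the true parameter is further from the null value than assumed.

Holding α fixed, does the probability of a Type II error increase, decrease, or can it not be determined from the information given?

Increasing n separates the H₀ and Ha sampling distributions, so under Ha fewer outcomes land in the acceptance region. A larger true effect moves the Ha sampling distribution further from the H₀ critical value, making rejection more likely when Ha is true. Both changes push β in the same direction.

It decreases.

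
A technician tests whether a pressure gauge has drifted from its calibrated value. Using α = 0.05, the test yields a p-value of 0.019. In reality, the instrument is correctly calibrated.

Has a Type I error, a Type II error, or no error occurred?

The conventional null hypothesis is that the instrument is correctly calibrated.
Since p = 0.019 < α = 0.05, H₀ is rejected.
H₀ is true (actually the instrument is correctly calibrated).
Rejecting a true H₀ is a Type I error.

Type I error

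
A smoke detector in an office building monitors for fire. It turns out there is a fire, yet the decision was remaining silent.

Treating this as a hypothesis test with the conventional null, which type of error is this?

The null hypothesis here is that there is no fire.
'Remaining silent' corresponds to failing to reject H₀.
H₀ was not rejected but H₀ is false — a Type II error (false negative).

Type II error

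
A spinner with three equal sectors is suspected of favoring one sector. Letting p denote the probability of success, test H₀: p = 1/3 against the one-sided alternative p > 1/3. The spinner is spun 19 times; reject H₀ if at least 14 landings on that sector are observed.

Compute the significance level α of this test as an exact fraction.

α = P(reject H₀ | H₀ true) = P(S ≥ 14 | p = 1/3), with S ~ Binomial(19, 1/3).
Summing C(19,j)(1/3)^j(2/3)^{19−j} for j = 14,…,19 gives 147529/387420489.

147529/387420489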